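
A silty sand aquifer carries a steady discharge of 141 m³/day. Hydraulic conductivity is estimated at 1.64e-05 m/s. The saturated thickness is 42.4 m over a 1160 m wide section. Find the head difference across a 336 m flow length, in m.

Convert K: 1.64e-05 m/s × 86400 = 1.417 m/day.
Cross-sectional area A = 1160 × 42.4 = 49184 m².
From Q = K·A·i, i = Q / (K·A) = 141 / (1.417 × 49184) = 0.002023.
Head loss Δh = i · L = 0.002023 × 336 = 0.6798 m.

0.680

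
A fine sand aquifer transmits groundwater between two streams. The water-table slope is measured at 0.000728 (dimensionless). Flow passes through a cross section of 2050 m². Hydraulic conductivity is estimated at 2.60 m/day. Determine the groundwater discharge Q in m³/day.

3.88

Hydraulic gradient i = 0.000728.
Darcy's law: Q = K · A · i = 2.600 × 2050 × 0.0007280 = 3.880 m³/day.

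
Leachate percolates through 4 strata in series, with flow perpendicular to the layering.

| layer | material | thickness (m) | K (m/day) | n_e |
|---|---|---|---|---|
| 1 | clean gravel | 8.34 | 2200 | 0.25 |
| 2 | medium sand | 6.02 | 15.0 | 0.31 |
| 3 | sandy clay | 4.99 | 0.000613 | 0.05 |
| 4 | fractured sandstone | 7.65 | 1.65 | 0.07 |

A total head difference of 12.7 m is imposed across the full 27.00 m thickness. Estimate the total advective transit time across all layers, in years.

With flow normal to the layers, continuity requires the same specific discharge q through every layer.
Σ(b_i/K_i) = 8.34/2200 + 6.02/15.0 + 4.99/0.000613 + 7.65/1.65 = 8145 d.
q = Δh / Σ(b_i/K_i) = 12.7 / 8145 = 0.001559 m/day.
In each layer the seepage velocity is v_i = q/n_i, so the layer transit time is t_i = b_i·n_i / q:
  layer 1 (clean gravel): t_1 = 8.34 × 0.25 / 0.001559 = 1337 d
  layer 2 (medium sand): t_2 = 6.02 × 0.31 / 0.001559 = 1197 d
  layer 3 (sandy clay): t_3 = 4.99 × 0.05 / 0.001559 = 160.0 d
  layer 4 (fractured sandstone): t_4 = 7.65 × 0.07 / 0.001559 = 343.5 d
Total t = Σ t_i = 3038 days = 8.317 years.

8.32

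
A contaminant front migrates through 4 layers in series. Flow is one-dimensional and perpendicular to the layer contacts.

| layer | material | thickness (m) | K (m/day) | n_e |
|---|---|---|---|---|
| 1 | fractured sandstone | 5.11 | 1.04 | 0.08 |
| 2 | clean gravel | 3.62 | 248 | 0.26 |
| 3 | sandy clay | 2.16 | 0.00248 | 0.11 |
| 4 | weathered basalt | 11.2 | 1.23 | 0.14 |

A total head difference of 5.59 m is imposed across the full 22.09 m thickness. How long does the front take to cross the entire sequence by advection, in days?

500

With flow normal to the layers, continuity requires the same specific discharge q through every layer.
Σ(b_i/K_i) = 5.11/1.04 + 3.62/248 + 2.16/0.00248 + 11.2/1.23 = 885.0 d.
q = Δh / Σ(b_i/K_i) = 5.59 / 885.0 = 0.006316 m/day.
In each layer the seepage velocity is v_i = q/n_i, so the layer transit time is t_i = b_i·n_i / q:
  layer 1 (fractured sandstone): t_1 = 5.11 × 0.08 / 0.006316 = 64.72 d
  layer 2 (clean gravel): t_2 = 3.62 × 0.26 / 0.006316 = 149.0 d
  layer 3 (sandy clay): t_3 = 2.16 × 0.11 / 0.006316 = 37.62 d
  layer 4 (weathered basalt): t_4 = 11.2 × 0.14 / 0.006316 = 248.2 d
Total t = Σ t_i = 499.6 days.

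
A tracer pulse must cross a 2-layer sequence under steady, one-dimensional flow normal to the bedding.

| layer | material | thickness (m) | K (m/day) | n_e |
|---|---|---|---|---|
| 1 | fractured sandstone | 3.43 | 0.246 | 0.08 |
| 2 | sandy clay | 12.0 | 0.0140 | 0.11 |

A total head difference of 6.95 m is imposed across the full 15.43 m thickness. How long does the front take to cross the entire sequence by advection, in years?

With flow normal to the layers, continuity requires the same specific discharge q through every layer.
Σ(b_i/K_i) = 3.43/0.246 + 12.0/0.0140 = 871.1 d.
q = Δh / Σ(b_i/K_i) = 6.95 / 871.1 = 0.007979 m/day.
In each layer the seepage velocity is v_i = q/n_i, so the layer transit time is t_i = b_i·n_i / q:
  layer 1 (fractured sandstone): t_1 = 3.43 × 0.08 / 0.007979 = 34.39 d
  layer 2 (sandy clay): t_2 = 12.0 × 0.11 / 0.007979 = 165.4 d
Total t = Σ t_i = 199.8 days = 0.5471 years.

0.547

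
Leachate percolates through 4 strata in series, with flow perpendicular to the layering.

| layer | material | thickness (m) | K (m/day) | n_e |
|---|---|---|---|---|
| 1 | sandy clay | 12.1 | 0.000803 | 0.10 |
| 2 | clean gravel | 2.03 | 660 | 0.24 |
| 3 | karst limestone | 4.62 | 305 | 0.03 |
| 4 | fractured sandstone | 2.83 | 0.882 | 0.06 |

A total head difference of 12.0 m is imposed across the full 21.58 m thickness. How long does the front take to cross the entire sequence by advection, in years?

6.90

With flow normal to the layers, continuity requires the same specific discharge q through every layer.
Σ(b_i/K_i) = 12.1/0.000803 + 2.03/660 + 4.62/305 + 2.83/0.882 = 15072 d.
q = Δh / Σ(b_i/K_i) = 12.0 / 15072 = 0.0007962 m/day.
In each layer the seepage velocity is v_i = q/n_i, so the layer transit time is t_i = b_i·n_i / q:
  layer 1 (sandy clay): t_1 = 12.1 × 0.10 / 0.0007962 = 1520 d
  layer 2 (clean gravel): t_2 = 2.03 × 0.24 / 0.0007962 = 611.9 d
  layer 3 (karst limestone): t_3 = 4.62 × 0.03 / 0.0007962 = 174.1 d
  layer 4 (fractured sandstone): t_4 = 2.83 × 0.06 / 0.0007962 = 213.3 d
Total t = Σ t_i = 2519 days = 6.897 years.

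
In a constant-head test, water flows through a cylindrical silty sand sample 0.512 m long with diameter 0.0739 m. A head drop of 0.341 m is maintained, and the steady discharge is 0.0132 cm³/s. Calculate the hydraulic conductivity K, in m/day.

0.399

Cross-sectional area A = π·(d/2)² = π × (0.0739/2)² = 0.004289 m².
Convert discharge: 0.0132 cm³/s = 1.320e-08 m³/s.
Darcy's law rearranged: K = Q·L / (A·Δh) = 1.320e-08 × 0.512 / (0.004289 × 0.341) = 4.621e-06 m/s = 0.3992 m/day.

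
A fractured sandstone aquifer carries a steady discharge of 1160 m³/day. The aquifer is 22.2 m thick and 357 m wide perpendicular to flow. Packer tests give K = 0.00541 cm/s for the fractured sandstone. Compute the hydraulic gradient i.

0.0313

Convert K: 0.00541 cm/s × 864 = 4.674 m/day.
Cross-sectional area A = 357 × 22.2 = 7925 m².
From Q = K·A·i, i = Q / (K·A) = 1160 / (4.674 × 7925) = 0.03131.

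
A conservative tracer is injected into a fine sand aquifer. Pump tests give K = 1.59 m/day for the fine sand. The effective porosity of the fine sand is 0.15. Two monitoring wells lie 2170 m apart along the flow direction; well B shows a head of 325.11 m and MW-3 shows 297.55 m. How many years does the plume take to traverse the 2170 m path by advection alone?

44.1

Hydraulic gradient i = (325.11 − 297.55) / 2170 = 27.56 / 2170 = 0.01270.
Darcy flux q = K · i = 1.590 × 0.01270 = 0.02019 m/day.
Seepage velocity v = q / n_e = 0.02019 / 0.15 = 0.1346 m/day.
Travel time t = L / v = 2170 / 0.1346 = 16119 days = 44.13 years.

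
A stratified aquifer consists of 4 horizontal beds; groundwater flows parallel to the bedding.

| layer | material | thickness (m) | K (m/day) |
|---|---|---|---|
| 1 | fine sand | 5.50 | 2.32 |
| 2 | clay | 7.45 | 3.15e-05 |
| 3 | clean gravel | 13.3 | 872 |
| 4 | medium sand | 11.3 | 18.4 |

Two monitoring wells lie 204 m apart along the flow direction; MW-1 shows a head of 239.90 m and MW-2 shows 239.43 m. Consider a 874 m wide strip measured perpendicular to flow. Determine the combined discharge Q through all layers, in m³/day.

23800

Flow is parallel to layering, so each bed carries its own Darcy discharge and the transmissivities add.
Σ(K_i·b_i) = 2.32×5.50 + 3.15e-05×7.45 + 872×13.3 + 18.4×11.3 = 11818 m²/day.
Hydraulic gradient i = (239.90 − 239.43) / 204 = 0.47 / 204 = 0.002304.
Q = Σ(K_i·b_i) · W · i = 11818 × 874 × 0.002304 = 23798 m³/day.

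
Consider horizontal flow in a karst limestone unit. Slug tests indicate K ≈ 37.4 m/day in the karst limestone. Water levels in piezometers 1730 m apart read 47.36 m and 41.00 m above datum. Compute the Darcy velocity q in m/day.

0.137

Hydraulic gradient i = (47.36 − 41.00) / 1730 = 6.36 / 1730 = 0.003676.
Specific discharge q = K · i = 37.40 × 0.003676 = 0.1375 m/day.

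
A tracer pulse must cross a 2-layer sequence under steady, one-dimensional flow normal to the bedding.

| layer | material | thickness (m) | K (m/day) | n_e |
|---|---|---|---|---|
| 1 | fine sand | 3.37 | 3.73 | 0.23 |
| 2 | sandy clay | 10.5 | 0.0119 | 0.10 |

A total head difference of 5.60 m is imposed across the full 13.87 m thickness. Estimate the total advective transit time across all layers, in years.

With flow normal to the layers, continuity requires the same specific discharge q through every layer.
Σ(b_i/K_i) = 3.37/3.73 + 10.5/0.0119 = 883.3 d.
q = Δh / Σ(b_i/K_i) = 5.60 / 883.3 = 0.006340 m/day.
In each layer the seepage velocity is v_i = q/n_i, so the layer transit time is t_i = b_i·n_i / q:
  layer 1 (fine sand): t_1 = 3.37 × 0.23 / 0.006340 = 122.3 d
  layer 2 (sandy clay): t_2 = 10.5 × 0.10 / 0.006340 = 165.6 d
Total t = Σ t_i = 287.9 days = 0.7881 years.

0.788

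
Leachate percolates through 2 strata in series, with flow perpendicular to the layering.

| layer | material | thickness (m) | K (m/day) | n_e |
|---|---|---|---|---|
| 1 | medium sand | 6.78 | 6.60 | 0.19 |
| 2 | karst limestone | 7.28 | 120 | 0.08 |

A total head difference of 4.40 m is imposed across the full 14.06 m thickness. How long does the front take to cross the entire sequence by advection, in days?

0.463

With flow normal to the layers, continuity requires the same specific discharge q through every layer.
Σ(b_i/K_i) = 6.78/6.60 + 7.28/120 = 1.088 d.
q = Δh / Σ(b_i/K_i) = 4.40 / 1.088 = 4.044 m/day.
In each layer the seepage velocity is v_i = q/n_i, so the layer transit time is t_i = b_i·n_i / q:
  layer 1 (medium sand): t_1 = 6.78 × 0.19 / 4.044 = 0.3185 d
  layer 2 (karst limestone): t_2 = 7.28 × 0.08 / 4.044 = 0.1440 d
Total t = Σ t_i = 0.4625 days.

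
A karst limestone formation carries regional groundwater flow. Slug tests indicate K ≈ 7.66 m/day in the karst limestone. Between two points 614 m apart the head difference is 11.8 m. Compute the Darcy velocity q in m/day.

Hydraulic gradient i = Δh / L = 11.8 / 614 = 0.01922.
Specific discharge q = K · i = 7.660 × 0.01922 = 0.1472 m/day.

0.147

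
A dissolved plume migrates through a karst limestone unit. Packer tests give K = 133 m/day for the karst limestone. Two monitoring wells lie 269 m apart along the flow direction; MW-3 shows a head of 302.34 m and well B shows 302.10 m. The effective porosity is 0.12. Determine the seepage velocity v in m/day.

Hydraulic gradient i = (302.34 − 302.10) / 269 = 0.24 / 269 = 0.0008922.
Darcy flux q = K · i = 133.0 × 0.0008922 = 0.1187 m/day.
Seepage velocity v = q / n_e = 0.1187 / 0.12 = 0.9888 m/day.

0.989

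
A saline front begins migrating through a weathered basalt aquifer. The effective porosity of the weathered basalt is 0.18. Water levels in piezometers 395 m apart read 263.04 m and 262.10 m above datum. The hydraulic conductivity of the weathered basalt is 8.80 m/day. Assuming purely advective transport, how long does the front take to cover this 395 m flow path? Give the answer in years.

Hydraulic gradient i = (263.04 − 262.10) / 395 = 0.94 / 395 = 0.002380.
Darcy flux q = K · i = 8.800 × 0.002380 = 0.02094 m/day.
Seepage velocity v = q / n_e = 0.02094 / 0.18 = 0.1163 m/day.
Travel time t = L / v = 395 / 0.1163 = 3395 days = 9.295 years.

9.30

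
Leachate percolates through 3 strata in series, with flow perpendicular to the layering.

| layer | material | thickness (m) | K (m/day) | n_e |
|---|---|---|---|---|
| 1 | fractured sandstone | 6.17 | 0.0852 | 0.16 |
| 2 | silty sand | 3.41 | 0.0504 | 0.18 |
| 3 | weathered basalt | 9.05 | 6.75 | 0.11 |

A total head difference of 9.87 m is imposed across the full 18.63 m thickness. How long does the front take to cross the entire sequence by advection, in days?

With flow normal to the layers, continuity requires the same specific discharge q through every layer.
Σ(b_i/K_i) = 6.17/0.0852 + 3.41/0.0504 + 9.05/6.75 = 141.4 d.
q = Δh / Σ(b_i/K_i) = 9.87 / 141.4 = 0.06979 m/day.
In each layer the seepage velocity is v_i = q/n_i, so the layer transit time is t_i = b_i·n_i / q:
  layer 1 (fractured sandstone): t_1 = 6.17 × 0.16 / 0.06979 = 14.14 d
  layer 2 (silty sand): t_2 = 3.41 × 0.18 / 0.06979 = 8.795 d
  layer 3 (weathered basalt): t_3 = 9.05 × 0.11 / 0.06979 = 14.26 d
Total t = Σ t_i = 37.20 days.

37.2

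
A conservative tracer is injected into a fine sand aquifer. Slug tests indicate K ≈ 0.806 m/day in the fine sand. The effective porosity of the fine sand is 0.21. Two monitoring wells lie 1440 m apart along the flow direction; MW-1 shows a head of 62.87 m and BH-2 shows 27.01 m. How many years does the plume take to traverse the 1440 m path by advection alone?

Hydraulic gradient i = (62.87 − 27.01) / 1440 = 35.86 / 1440 = 0.02490.
Darcy flux q = K · i = 0.8060 × 0.02490 = 0.02007 m/day.
Seepage velocity v = q / n_e = 0.02007 / 0.21 = 0.09558 m/day.
Travel time t = L / v = 1440 / 0.09558 = 15066 days = 41.25 years.

41.2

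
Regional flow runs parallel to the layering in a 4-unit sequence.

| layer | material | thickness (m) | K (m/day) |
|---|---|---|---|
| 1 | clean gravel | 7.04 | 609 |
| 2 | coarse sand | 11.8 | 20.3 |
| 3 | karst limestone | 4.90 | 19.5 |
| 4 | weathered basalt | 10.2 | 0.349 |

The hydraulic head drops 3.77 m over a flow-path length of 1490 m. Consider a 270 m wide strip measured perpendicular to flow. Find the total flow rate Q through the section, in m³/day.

3160

Flow is parallel to layering, so each bed carries its own Darcy discharge and the transmissivities add.
Σ(K_i·b_i) = 609×7.04 + 20.3×11.8 + 19.5×4.90 + 0.349×10.2 = 4626 m²/day.
Hydraulic gradient i = Δh / L = 3.77 / 1490 = 0.002530.
Q = Σ(K_i·b_i) · W · i = 4626 × 270 × 0.002530 = 3160 m³/day.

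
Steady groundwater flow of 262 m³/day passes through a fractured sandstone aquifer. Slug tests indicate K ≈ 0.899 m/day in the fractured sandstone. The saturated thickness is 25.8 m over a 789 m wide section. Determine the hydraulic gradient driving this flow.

Cross-sectional area A = 789 × 25.8 = 20356 m².
From Q = K·A·i, i = Q / (K·A) = 262 / (0.8990 × 20356) = 0.01432.

0.0143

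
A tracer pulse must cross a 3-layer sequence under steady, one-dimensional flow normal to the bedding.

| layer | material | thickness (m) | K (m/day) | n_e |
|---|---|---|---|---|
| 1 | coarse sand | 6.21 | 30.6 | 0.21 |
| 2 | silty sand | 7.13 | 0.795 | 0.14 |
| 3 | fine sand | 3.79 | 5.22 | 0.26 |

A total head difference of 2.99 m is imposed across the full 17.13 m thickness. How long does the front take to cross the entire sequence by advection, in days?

10.9

With flow normal to the layers, continuity requires the same specific discharge q through every layer.
Σ(b_i/K_i) = 6.21/30.6 + 7.13/0.795 + 3.79/5.22 = 9.898 d.
q = Δh / Σ(b_i/K_i) = 2.99 / 9.898 = 0.3021 m/day.
In each layer the seepage velocity is v_i = q/n_i, so the layer transit time is t_i = b_i·n_i / q:
  layer 1 (coarse sand): t_1 = 6.21 × 0.21 / 0.3021 = 4.317 d
  layer 2 (silty sand): t_2 = 7.13 × 0.14 / 0.3021 = 3.304 d
  layer 3 (fine sand): t_3 = 3.79 × 0.26 / 0.3021 = 3.262 d
Total t = Σ t_i = 10.88 days.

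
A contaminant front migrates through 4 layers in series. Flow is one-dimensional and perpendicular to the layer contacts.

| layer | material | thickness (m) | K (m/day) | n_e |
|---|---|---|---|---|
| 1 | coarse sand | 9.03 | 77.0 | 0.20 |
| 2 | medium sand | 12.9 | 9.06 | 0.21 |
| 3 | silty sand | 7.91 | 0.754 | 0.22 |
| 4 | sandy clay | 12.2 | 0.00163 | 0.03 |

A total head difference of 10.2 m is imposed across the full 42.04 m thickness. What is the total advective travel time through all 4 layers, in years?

13.3

With flow normal to the layers, continuity requires the same specific discharge q through every layer.
Σ(b_i/K_i) = 9.03/77.0 + 12.9/9.06 + 7.91/0.754 + 12.2/0.00163 = 7497 d.
q = Δh / Σ(b_i/K_i) = 10.2 / 7497 = 0.001361 m/day.
In each layer the seepage velocity is v_i = q/n_i, so the layer transit time is t_i = b_i·n_i / q:
  layer 1 (coarse sand): t_1 = 9.03 × 0.20 / 0.001361 = 1327 d
  layer 2 (medium sand): t_2 = 12.9 × 0.21 / 0.001361 = 1991 d
  layer 3 (silty sand): t_3 = 7.91 × 0.22 / 0.001361 = 1279 d
  layer 4 (sandy clay): t_4 = 12.2 × 0.03 / 0.001361 = 269.0 d
Total t = Σ t_i = 4866 days = 13.32 years.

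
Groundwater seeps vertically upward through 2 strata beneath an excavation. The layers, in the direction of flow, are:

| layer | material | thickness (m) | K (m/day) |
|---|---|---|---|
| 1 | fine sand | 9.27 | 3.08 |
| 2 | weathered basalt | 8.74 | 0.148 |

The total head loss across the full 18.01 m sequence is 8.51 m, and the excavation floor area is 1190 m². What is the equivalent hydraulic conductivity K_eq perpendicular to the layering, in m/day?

Flow is perpendicular to layering, so the layers act in series and the equivalent K is the thickness-weighted harmonic mean.
Total thickness L = 9.27 + 8.74 = 18.01 m.
Σ(b_i/K_i) = 9.27/3.08 + 8.74/0.148 = 62.06 d.
K_eq = L / Σ(b_i/K_i) = 18.01 / 62.06 = 0.2902 m/day.

0.290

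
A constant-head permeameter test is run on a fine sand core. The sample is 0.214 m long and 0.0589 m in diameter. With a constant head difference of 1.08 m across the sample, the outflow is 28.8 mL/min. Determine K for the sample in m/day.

Cross-sectional area A = π·(d/2)² = π × (0.0589/2)² = 0.002725 m².
Convert discharge: 28.8 mL/min = 4.800e-07 m³/s.
Darcy's law rearranged: K = Q·L / (A·Δh) = 4.800e-07 × 0.214 / (0.002725 × 1.08) = 3.491e-05 m/s = 3.016 m/day.

3.02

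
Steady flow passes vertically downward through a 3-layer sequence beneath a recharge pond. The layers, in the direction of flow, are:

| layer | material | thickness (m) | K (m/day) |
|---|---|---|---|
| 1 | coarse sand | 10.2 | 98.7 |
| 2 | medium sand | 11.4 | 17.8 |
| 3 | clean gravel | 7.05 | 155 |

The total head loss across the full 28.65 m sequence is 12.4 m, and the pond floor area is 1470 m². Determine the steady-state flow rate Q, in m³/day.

23100

Flow is perpendicular to layering, so the layers act in series and the equivalent K is the thickness-weighted harmonic mean.
Total thickness L = 10.2 + 11.4 + 7.05 = 28.65 m.
Σ(b_i/K_i) = 10.2/98.7 + 11.4/17.8 + 7.05/155 = 0.7893 d.
K_eq = L / Σ(b_i/K_i) = 28.65 / 0.7893 = 36.30 m/day.
Q = K_eq · A · (Δh/L) = 36.30 × 1470 × (12.4/28.65) = 23095 m³/day.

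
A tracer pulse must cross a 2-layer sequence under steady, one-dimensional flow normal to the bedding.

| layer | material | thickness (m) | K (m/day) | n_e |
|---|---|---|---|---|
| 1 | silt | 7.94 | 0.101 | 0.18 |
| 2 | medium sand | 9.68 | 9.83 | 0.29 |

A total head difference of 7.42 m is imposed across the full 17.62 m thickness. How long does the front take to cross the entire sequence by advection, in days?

45.4

With flow normal to the layers, continuity requires the same specific discharge q through every layer.
Σ(b_i/K_i) = 7.94/0.101 + 9.68/9.83 = 79.60 d.
q = Δh / Σ(b_i/K_i) = 7.42 / 79.60 = 0.09322 m/day.
In each layer the seepage velocity is v_i = q/n_i, so the layer transit time is t_i = b_i·n_i / q:
  layer 1 (silt): t_1 = 7.94 × 0.18 / 0.09322 = 15.33 d
  layer 2 (medium sand): t_2 = 9.68 × 0.29 / 0.09322 = 30.11 d
Total t = Σ t_i = 45.45 days.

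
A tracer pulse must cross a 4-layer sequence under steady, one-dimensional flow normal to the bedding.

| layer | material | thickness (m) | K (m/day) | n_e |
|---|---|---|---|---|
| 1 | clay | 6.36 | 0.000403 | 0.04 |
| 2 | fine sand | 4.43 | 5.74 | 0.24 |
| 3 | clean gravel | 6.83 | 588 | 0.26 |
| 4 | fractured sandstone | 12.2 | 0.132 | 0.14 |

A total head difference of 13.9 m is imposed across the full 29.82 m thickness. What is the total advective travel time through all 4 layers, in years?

15.0

With flow normal to the layers, continuity requires the same specific discharge q through every layer.
Σ(b_i/K_i) = 6.36/0.000403 + 4.43/5.74 + 6.83/588 + 12.2/0.132 = 15875 d.
q = Δh / Σ(b_i/K_i) = 13.9 / 15875 = 0.0008756 m/day.
In each layer the seepage velocity is v_i = q/n_i, so the layer transit time is t_i = b_i·n_i / q:
  layer 1 (clay): t_1 = 6.36 × 0.04 / 0.0008756 = 290.5 d
  layer 2 (fine sand): t_2 = 4.43 × 0.24 / 0.0008756 = 1214 d
  layer 3 (clean gravel): t_3 = 6.83 × 0.26 / 0.0008756 = 2028 d
  layer 4 (fractured sandstone): t_4 = 12.2 × 0.14 / 0.0008756 = 1951 d
Total t = Σ t_i = 5484 days = 15.01 years.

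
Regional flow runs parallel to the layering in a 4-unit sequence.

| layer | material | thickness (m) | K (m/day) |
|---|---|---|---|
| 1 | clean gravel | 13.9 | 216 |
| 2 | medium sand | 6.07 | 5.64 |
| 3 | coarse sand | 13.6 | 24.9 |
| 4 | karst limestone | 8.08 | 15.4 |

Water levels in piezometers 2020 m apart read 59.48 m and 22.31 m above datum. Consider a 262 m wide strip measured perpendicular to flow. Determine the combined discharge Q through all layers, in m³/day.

16900

Flow is parallel to layering, so each bed carries its own Darcy discharge and the transmissivities add.
Σ(K_i·b_i) = 216×13.9 + 5.64×6.07 + 24.9×13.6 + 15.4×8.08 = 3500 m²/day.
Hydraulic gradient i = (59.48 − 22.31) / 2020 = 37.17 / 2020 = 0.01840.
Q = Σ(K_i·b_i) · W · i = 3500 × 262 × 0.01840 = 16872 m³/day.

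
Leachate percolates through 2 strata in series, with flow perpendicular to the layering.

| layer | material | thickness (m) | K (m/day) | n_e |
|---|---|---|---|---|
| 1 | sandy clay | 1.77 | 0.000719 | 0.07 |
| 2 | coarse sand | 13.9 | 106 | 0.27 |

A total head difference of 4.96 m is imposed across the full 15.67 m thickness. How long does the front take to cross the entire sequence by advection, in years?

With flow normal to the layers, continuity requires the same specific discharge q through every layer.
Σ(b_i/K_i) = 1.77/0.000719 + 13.9/106 = 2462 d.
q = Δh / Σ(b_i/K_i) = 4.96 / 2462 = 0.002015 m/day.
In each layer the seepage velocity is v_i = q/n_i, so the layer transit time is t_i = b_i·n_i / q:
  layer 1 (sandy clay): t_1 = 1.77 × 0.07 / 0.002015 = 61.50 d
  layer 2 (coarse sand): t_2 = 13.9 × 0.27 / 0.002015 = 1863 d
Total t = Σ t_i = 1924 days = 5.268 years.

5.27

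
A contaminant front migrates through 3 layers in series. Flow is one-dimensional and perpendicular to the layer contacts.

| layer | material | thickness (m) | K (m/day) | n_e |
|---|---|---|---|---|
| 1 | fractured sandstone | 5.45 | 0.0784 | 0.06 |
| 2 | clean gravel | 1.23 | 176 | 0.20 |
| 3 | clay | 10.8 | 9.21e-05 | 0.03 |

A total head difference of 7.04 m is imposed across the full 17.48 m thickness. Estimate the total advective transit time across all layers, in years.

40.9

With flow normal to the layers, continuity requires the same specific discharge q through every layer.
Σ(b_i/K_i) = 5.45/0.0784 + 1.23/176 + 10.8/9.21e-05 = 1.173e+05 d.
q = Δh / Σ(b_i/K_i) = 7.04 / 1.173e+05 = 6.000e-05 m/day.
In each layer the seepage velocity is v_i = q/n_i, so the layer transit time is t_i = b_i·n_i / q:
  layer 1 (fractured sandstone): t_1 = 5.45 × 0.06 / 6.000e-05 = 5450 d
  layer 2 (clean gravel): t_2 = 1.23 × 0.20 / 6.000e-05 = 4100 d
  layer 3 (clay): t_3 = 10.8 × 0.03 / 6.000e-05 = 5400 d
Total t = Σ t_i = 14950 days = 40.93 years.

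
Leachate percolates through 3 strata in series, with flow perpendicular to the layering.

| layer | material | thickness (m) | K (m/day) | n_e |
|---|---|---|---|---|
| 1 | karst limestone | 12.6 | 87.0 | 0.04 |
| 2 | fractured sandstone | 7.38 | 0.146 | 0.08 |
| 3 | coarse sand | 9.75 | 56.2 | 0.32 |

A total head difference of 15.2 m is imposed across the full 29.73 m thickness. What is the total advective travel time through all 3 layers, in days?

14.1

With flow normal to the layers, continuity requires the same specific discharge q through every layer.
Σ(b_i/K_i) = 12.6/87.0 + 7.38/0.146 + 9.75/56.2 = 50.87 d.
q = Δh / Σ(b_i/K_i) = 15.2 / 50.87 = 0.2988 m/day.
In each layer the seepage velocity is v_i = q/n_i, so the layer transit time is t_i = b_i·n_i / q:
  layer 1 (karst limestone): t_1 = 12.6 × 0.04 / 0.2988 = 1.687 d
  layer 2 (fractured sandstone): t_2 = 7.38 × 0.08 / 0.2988 = 1.976 d
  layer 3 (coarse sand): t_3 = 9.75 × 0.32 / 0.2988 = 10.44 d
Total t = Σ t_i = 14.10 days.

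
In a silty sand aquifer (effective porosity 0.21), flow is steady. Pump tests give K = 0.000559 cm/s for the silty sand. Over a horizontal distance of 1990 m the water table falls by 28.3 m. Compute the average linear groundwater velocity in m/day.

0.0327

Convert K: 0.000559 cm/s × 864 = 0.4830 m/day.
Hydraulic gradient i = Δh / L = 28.3 / 1990 = 0.01422.
Darcy flux q = K · i = 0.4830 × 0.01422 = 0.006868 m/day.
Seepage velocity v = q / n_e = 0.006868 / 0.21 = 0.03271 m/day.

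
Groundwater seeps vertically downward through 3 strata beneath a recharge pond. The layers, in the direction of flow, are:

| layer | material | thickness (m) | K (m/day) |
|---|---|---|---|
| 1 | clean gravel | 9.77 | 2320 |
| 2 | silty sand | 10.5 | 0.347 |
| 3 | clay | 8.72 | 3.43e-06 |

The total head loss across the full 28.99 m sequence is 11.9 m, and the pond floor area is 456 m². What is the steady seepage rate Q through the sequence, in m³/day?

Flow is perpendicular to layering, so the layers act in series and the equivalent K is the thickness-weighted harmonic mean.
Total thickness L = 9.77 + 10.5 + 8.72 = 28.99 m.
Σ(b_i/K_i) = 9.77/2320 + 10.5/0.347 + 8.72/3.43e-06 = 2.542e+06 d.
K_eq = L / Σ(b_i/K_i) = 28.99 / 2.542e+06 = 1.140e-05 m/day.
Q = K_eq · A · (Δh/L) = 1.140e-05 × 456 × (11.9/28.99) = 0.002134 m³/day.

0.00213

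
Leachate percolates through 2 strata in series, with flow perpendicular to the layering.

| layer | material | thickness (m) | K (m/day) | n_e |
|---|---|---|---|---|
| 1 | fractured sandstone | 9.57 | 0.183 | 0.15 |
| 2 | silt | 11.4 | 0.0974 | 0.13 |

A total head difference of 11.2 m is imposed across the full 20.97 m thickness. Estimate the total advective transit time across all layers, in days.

44.1

With flow normal to the layers, continuity requires the same specific discharge q through every layer.
Σ(b_i/K_i) = 9.57/0.183 + 11.4/0.0974 = 169.3 d.
q = Δh / Σ(b_i/K_i) = 11.2 / 169.3 = 0.06614 m/day.
In each layer the seepage velocity is v_i = q/n_i, so the layer transit time is t_i = b_i·n_i / q:
  layer 1 (fractured sandstone): t_1 = 9.57 × 0.15 / 0.06614 = 21.70 d
  layer 2 (silt): t_2 = 11.4 × 0.13 / 0.06614 = 22.41 d
Total t = Σ t_i = 44.11 days.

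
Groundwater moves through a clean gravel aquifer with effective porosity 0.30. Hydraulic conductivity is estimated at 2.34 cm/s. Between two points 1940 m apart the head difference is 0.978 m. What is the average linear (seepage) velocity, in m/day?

Convert K: 2.34 cm/s × 864 = 2022 m/day.
Hydraulic gradient i = Δh / L = 0.978 / 1940 = 0.0005041.
Darcy flux q = K · i = 2022 × 0.0005041 = 1.019 m/day.
Seepage velocity v = q / n_e = 1.019 / 0.30 = 3.397 m/day.

3.40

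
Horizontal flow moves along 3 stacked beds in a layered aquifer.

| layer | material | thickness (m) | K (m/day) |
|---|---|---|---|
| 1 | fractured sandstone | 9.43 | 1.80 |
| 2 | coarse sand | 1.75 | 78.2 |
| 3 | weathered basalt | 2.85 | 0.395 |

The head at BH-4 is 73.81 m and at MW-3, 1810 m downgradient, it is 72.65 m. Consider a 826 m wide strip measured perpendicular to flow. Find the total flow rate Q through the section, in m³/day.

Flow is parallel to layering, so each bed carries its own Darcy discharge and the transmissivities add.
Σ(K_i·b_i) = 1.80×9.43 + 78.2×1.75 + 0.395×2.85 = 154.9 m²/day.
Hydraulic gradient i = (73.81 − 72.65) / 1810 = 1.16 / 1810 = 0.0006409.
Q = Σ(K_i·b_i) · W · i = 154.9 × 826 × 0.0006409 = 82.03 m³/day.

82.0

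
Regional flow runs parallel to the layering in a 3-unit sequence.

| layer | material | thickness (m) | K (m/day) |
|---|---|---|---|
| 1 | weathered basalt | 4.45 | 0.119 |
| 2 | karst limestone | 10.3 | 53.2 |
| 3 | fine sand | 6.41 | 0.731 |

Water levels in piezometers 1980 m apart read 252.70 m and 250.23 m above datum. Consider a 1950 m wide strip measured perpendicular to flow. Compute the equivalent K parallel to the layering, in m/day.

26.1

Flow is parallel to layering, so each bed carries its own Darcy discharge and the transmissivities add.
Σ(K_i·b_i) = 0.119×4.45 + 53.2×10.3 + 0.731×6.41 = 553.2 m²/day.
Total thickness b = 21.16 m, so K_eq = Σ(K_i·b_i)/b = 26.14 m/day.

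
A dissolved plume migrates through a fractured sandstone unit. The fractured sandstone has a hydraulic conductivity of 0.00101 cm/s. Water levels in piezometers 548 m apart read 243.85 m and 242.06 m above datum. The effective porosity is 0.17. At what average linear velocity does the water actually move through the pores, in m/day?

Convert K: 0.00101 cm/s × 864 = 0.8726 m/day.
Hydraulic gradient i = (243.85 − 242.06) / 548 = 1.79 / 548 = 0.003266.
Darcy flux q = K · i = 0.8726 × 0.003266 = 0.002850 m/day.
Seepage velocity v = q / n_e = 0.002850 / 0.17 = 0.01677 m/day.

0.0168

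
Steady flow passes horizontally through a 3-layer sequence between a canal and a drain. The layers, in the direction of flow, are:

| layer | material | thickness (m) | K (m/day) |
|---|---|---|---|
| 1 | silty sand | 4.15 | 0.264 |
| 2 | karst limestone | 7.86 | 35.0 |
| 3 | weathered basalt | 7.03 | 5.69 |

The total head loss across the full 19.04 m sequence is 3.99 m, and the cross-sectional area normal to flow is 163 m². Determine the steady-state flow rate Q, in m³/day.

Flow is perpendicular to layering, so the layers act in series and the equivalent K is the thickness-weighted harmonic mean.
Total thickness L = 4.15 + 7.86 + 7.03 = 19.04 m.
Σ(b_i/K_i) = 4.15/0.264 + 7.86/35.0 + 7.03/5.69 = 17.18 d.
K_eq = L / Σ(b_i/K_i) = 19.04 / 17.18 = 1.108 m/day.
Q = K_eq · A · (Δh/L) = 1.108 × 163 × (3.99/19.04) = 37.86 m³/day.

37.9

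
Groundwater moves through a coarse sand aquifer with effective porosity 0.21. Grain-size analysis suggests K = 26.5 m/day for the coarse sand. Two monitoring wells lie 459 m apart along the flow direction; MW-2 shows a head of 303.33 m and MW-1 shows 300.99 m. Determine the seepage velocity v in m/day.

Hydraulic gradient i = (303.33 − 300.99) / 459 = 2.34 / 459 = 0.005098.
Darcy flux q = K · i = 26.50 × 0.005098 = 0.1351 m/day.
Seepage velocity v = q / n_e = 0.1351 / 0.21 = 0.6433 m/day.

0.643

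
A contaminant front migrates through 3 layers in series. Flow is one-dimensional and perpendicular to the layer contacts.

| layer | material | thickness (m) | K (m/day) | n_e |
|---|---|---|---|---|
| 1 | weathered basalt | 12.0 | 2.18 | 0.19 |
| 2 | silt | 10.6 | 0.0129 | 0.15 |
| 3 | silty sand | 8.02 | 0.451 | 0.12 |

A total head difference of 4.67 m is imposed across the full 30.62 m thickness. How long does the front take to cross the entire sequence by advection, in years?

2.39

With flow normal to the layers, continuity requires the same specific discharge q through every layer.
Σ(b_i/K_i) = 12.0/2.18 + 10.6/0.0129 + 8.02/0.451 = 845.0 d.
q = Δh / Σ(b_i/K_i) = 4.67 / 845.0 = 0.005527 m/day.
In each layer the seepage velocity is v_i = q/n_i, so the layer transit time is t_i = b_i·n_i / q:
  layer 1 (weathered basalt): t_1 = 12.0 × 0.19 / 0.005527 = 412.5 d
  layer 2 (silt): t_2 = 10.6 × 0.15 / 0.005527 = 287.7 d
  layer 3 (silty sand): t_3 = 8.02 × 0.12 / 0.005527 = 174.1 d
Total t = Σ t_i = 874.4 days = 2.394 years.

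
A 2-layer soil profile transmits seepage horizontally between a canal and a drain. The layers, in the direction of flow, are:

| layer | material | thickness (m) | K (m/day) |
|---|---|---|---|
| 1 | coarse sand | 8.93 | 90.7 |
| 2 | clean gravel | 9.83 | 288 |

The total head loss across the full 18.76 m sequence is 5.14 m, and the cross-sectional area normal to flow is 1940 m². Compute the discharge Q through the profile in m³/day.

75200

Flow is perpendicular to layering, so the layers act in series and the equivalent K is the thickness-weighted harmonic mean.
Total thickness L = 8.93 + 9.83 = 18.76 m.
Σ(b_i/K_i) = 8.93/90.7 + 9.83/288 = 0.1326 d.
K_eq = L / Σ(b_i/K_i) = 18.76 / 0.1326 = 141.5 m/day.
Q = K_eq · A · (Δh/L) = 141.5 × 1940 × (5.14/18.76) = 75207 m³/day.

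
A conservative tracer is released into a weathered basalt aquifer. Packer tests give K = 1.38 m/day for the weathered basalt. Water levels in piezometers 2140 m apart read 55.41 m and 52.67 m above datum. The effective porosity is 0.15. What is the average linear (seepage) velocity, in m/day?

Hydraulic gradient i = (55.41 − 52.67) / 2140 = 2.74 / 2140 = 0.001280.
Darcy flux q = K · i = 1.380 × 0.001280 = 0.001767 m/day.
Seepage velocity v = q / n_e = 0.001767 / 0.15 = 0.01178 m/day.

0.0118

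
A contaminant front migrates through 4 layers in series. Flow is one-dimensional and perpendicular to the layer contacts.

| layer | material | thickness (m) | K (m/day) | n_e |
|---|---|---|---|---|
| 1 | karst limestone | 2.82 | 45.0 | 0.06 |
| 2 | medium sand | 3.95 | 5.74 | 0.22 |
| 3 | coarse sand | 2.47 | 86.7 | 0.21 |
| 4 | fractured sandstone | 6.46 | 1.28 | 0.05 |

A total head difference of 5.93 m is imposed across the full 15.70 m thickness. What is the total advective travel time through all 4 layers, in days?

1.85

With flow normal to the layers, continuity requires the same specific discharge q through every layer.
Σ(b_i/K_i) = 2.82/45.0 + 3.95/5.74 + 2.47/86.7 + 6.46/1.28 = 5.826 d.
q = Δh / Σ(b_i/K_i) = 5.93 / 5.826 = 1.018 m/day.
In each layer the seepage velocity is v_i = q/n_i, so the layer transit time is t_i = b_i·n_i / q:
  layer 1 (karst limestone): t_1 = 2.82 × 0.06 / 1.018 = 0.1662 d
  layer 2 (medium sand): t_2 = 3.95 × 0.22 / 1.018 = 0.8538 d
  layer 3 (coarse sand): t_3 = 2.47 × 0.21 / 1.018 = 0.5096 d
  layer 4 (fractured sandstone): t_4 = 6.46 × 0.05 / 1.018 = 0.3173 d
Total t = Σ t_i = 1.847 days.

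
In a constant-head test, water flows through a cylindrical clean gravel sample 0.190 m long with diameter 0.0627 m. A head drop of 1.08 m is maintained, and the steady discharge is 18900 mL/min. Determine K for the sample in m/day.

1550

Cross-sectional area A = π·(d/2)² = π × (0.0627/2)² = 0.003088 m².
Convert discharge: 18900 mL/min = 0.0003150 m³/s.
Darcy's law rearranged: K = Q·L / (A·Δh) = 0.0003150 × 0.190 / (0.003088 × 1.08) = 0.01795 m/s = 1551 m/day.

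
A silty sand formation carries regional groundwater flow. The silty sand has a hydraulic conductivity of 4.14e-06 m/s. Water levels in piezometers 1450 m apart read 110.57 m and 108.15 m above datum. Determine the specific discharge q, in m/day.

Convert K: 4.14e-06 m/s × 86400 = 0.3577 m/day.
Hydraulic gradient i = (110.57 − 108.15) / 1450 = 2.42 / 1450 = 0.001669.
Specific discharge q = K · i = 0.3577 × 0.001669 = 0.0005970 m/day.

0.000597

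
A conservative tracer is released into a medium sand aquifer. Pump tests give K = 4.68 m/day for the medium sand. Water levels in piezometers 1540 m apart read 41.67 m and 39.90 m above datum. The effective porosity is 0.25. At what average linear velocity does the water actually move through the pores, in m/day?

Hydraulic gradient i = (41.67 − 39.90) / 1540 = 1.77 / 1540 = 0.001149.
Darcy flux q = K · i = 4.680 × 0.001149 = 0.005379 m/day.
Seepage velocity v = q / n_e = 0.005379 / 0.25 = 0.02152 m/day.

0.0215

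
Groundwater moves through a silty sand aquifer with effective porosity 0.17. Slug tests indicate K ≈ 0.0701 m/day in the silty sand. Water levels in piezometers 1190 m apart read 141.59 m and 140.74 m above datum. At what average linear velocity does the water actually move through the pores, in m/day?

0.000295

Hydraulic gradient i = (141.59 − 140.74) / 1190 = 0.85 / 1190 = 0.0007143.
Darcy flux q = K · i = 0.07010 × 0.0007143 = 5.007e-05 m/day.
Seepage velocity v = q / n_e = 5.007e-05 / 0.17 = 0.0002945 m/day.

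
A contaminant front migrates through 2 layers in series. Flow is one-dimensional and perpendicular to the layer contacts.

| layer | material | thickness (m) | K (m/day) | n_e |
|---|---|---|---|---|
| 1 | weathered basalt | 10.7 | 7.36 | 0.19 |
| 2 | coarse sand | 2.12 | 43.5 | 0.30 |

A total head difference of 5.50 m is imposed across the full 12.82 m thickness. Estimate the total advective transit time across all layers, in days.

0.729

With flow normal to the layers, continuity requires the same specific discharge q through every layer.
Σ(b_i/K_i) = 10.7/7.36 + 2.12/43.5 = 1.503 d.
q = Δh / Σ(b_i/K_i) = 5.50 / 1.503 = 3.660 m/day.
In each layer the seepage velocity is v_i = q/n_i, so the layer transit time is t_i = b_i·n_i / q:
  layer 1 (weathered basalt): t_1 = 10.7 × 0.19 / 3.660 = 0.5554 d
  layer 2 (coarse sand): t_2 = 2.12 × 0.30 / 3.660 = 0.1737 d
Total t = Σ t_i = 0.7291 days.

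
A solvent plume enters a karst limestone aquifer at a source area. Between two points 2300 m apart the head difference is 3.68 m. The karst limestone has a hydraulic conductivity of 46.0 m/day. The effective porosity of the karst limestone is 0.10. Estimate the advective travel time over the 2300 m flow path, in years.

8.56

Hydraulic gradient i = Δh / L = 3.68 / 2300 = 0.001600.
Darcy flux q = K · i = 46.00 × 0.001600 = 0.07360 m/day.
Seepage velocity v = q / n_e = 0.07360 / 0.10 = 0.7360 m/day.
Travel time t = L / v = 2300 / 0.7360 = 3125 days = 8.556 years.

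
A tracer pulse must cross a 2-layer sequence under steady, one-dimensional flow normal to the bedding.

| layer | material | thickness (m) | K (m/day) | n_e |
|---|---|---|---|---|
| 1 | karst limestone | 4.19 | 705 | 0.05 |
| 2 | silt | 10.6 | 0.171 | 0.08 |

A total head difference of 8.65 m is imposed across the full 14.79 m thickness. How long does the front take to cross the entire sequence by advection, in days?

With flow normal to the layers, continuity requires the same specific discharge q through every layer.
Σ(b_i/K_i) = 4.19/705 + 10.6/0.171 = 61.99 d.
q = Δh / Σ(b_i/K_i) = 8.65 / 61.99 = 0.1395 m/day.
In each layer the seepage velocity is v_i = q/n_i, so the layer transit time is t_i = b_i·n_i / q:
  layer 1 (karst limestone): t_1 = 4.19 × 0.05 / 0.1395 = 1.501 d
  layer 2 (silt): t_2 = 10.6 × 0.08 / 0.1395 = 6.078 d
Total t = Σ t_i = 7.579 days.

7.58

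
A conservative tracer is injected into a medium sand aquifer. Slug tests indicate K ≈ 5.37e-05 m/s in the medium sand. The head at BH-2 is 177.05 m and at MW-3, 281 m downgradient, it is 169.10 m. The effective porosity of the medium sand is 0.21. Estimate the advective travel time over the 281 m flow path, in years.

1.23

Convert K: 5.37e-05 m/s × 86400 = 4.640 m/day.
Hydraulic gradient i = (177.05 − 169.10) / 281 = 7.95 / 281 = 0.02829.
Darcy flux q = K · i = 4.640 × 0.02829 = 0.1313 m/day.
Seepage velocity v = q / n_e = 0.1313 / 0.21 = 0.6251 m/day.
Travel time t = L / v = 281 / 0.6251 = 449.5 days = 1.231 years.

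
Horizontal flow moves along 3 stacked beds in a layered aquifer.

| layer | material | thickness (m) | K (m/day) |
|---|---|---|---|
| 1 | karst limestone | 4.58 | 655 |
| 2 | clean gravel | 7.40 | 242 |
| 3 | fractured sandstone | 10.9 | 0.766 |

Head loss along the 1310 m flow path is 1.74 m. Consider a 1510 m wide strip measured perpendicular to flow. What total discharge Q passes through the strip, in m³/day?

Flow is parallel to layering, so each bed carries its own Darcy discharge and the transmissivities add.
Σ(K_i·b_i) = 655×4.58 + 242×7.40 + 0.766×10.9 = 4799 m²/day.
Hydraulic gradient i = Δh / L = 1.74 / 1310 = 0.001328.
Q = Σ(K_i·b_i) · W · i = 4799 × 1510 × 0.001328 = 9625 m³/day.

9630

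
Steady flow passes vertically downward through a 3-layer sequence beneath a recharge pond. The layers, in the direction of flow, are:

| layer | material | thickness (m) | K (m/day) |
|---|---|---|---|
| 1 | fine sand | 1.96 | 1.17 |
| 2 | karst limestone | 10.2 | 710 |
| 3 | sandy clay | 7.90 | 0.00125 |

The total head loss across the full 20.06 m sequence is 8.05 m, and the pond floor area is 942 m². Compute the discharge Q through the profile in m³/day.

Flow is perpendicular to layering, so the layers act in series and the equivalent K is the thickness-weighted harmonic mean.
Total thickness L = 1.96 + 10.2 + 7.90 = 20.06 m.
Σ(b_i/K_i) = 1.96/1.17 + 10.2/710 + 7.90/0.00125 = 6322 d.
K_eq = L / Σ(b_i/K_i) = 20.06 / 6322 = 0.003173 m/day.
Q = K_eq · A · (Δh/L) = 0.003173 × 942 × (8.05/20.06) = 1.200 m³/day.

1.20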